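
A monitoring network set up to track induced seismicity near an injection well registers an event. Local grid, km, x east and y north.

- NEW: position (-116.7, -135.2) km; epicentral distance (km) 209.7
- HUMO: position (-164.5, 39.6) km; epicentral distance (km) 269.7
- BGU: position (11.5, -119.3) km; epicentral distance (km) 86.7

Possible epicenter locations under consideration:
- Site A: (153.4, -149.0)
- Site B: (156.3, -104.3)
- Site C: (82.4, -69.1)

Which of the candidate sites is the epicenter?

Site C

For each candidate, compare |candidate − station| to the reported distance:
Site A: residuals NEW 60.8, HUMO 99.9, BGU 58.3 → max 99.9 km
Site B: residuals NEW 65.0, HUMO 81.9, BGU 58.9 → max 81.9 km
Site C: residuals NEW 0.1, HUMO 0.1, BGU 0.2 → max 0.2 km
Only Site C has all residuals ≈ 0.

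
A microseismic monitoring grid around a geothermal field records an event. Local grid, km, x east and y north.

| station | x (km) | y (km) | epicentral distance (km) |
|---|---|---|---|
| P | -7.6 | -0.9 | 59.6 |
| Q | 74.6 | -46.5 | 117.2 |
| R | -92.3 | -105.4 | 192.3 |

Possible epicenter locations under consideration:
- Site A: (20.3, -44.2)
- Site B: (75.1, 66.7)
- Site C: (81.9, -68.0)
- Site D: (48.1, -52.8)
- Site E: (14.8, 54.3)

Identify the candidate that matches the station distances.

For each candidate, compare |candidate − station| to the reported distance:
Site A: residuals P 8.1, Q 62.9, R 64.1 → max 64.1 km
Site B: residuals P 47.2, Q 4.0, R 47.8 → max 47.8 km
Site C: residuals P 52.3, Q 94.5, R 14.1 → max 94.5 km
Site D: residuals P 16.5, Q 90.0, R 42.4 → max 90.0 km
Site E: residuals P 0.0, Q 0.0, R 0.0 → max 0.0 km
Only Site E has all residuals ≈ 0.

Site E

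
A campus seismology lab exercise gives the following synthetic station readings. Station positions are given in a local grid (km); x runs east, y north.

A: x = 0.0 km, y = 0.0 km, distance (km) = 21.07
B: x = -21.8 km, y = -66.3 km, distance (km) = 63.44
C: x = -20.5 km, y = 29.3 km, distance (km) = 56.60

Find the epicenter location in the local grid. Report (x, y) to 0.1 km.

Circle about each station: x² + y² = 21.07²; (x + 21.8)² + (y + 66.3)² = 63.44²; (x + 20.5)² + (y − 29.3)² = 56.60².
Subtracting the A equation from the B and C equations removes the quadratic terms:
-43.6 x − 132.6 y = 1290.24
-41.0 x + 58.6 y = -1480.88
Solving the 2×2 system: x ≈ 15.1, y ≈ -14.7 km.

(15.1, -14.7)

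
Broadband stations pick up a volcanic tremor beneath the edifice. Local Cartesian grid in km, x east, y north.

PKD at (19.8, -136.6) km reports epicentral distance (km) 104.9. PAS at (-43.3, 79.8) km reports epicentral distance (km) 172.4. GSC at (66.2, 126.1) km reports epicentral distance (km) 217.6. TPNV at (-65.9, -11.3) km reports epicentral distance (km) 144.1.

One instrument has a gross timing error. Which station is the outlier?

Solve using three stations at a time. Using PKD, PAS, TPNV (subtract circle equations pairwise → linear system) gives (x, y) ≈ (73.7, -46.7).
Distances from that point to each station vs reported:
  PKD: calculated 104.8 vs reported 104.9 → residual 0.1 km
  PAS: calculated 172.3 vs reported 172.4 → residual 0.1 km
  GSC: calculated 173.0 vs reported 217.6 → residual 44.6 km
  TPNV: calculated 144.0 vs reported 144.1 → residual 0.1 km
PKD, PAS, TPNV are mutually consistent (residuals ≈ 0); GSC is off by 44.6 km.

GSC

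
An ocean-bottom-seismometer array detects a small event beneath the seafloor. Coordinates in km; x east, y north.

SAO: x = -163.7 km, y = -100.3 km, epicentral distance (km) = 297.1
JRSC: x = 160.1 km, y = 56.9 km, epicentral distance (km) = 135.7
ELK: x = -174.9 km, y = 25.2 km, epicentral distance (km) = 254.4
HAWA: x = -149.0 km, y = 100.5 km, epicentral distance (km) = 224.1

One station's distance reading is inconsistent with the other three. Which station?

JRSC

Solve using three stations at a time. Using SAO, ELK, HAWA (subtract circle equations pairwise → linear system) gives (x, y) ≈ (74.0, 78.0).
Distances from that point to each station vs reported:
  SAO: calculated 297.1 vs reported 297.1 → residual 0.0 km
  JRSC: calculated 88.7 vs reported 135.7 → residual 47.0 km
  ELK: calculated 254.4 vs reported 254.4 → residual 0.0 km
  HAWA: calculated 224.1 vs reported 224.1 → residual 0.0 km
SAO, ELK, HAWA are mutually consistent (residuals ≈ 0); JRSC is off by 47.0 km.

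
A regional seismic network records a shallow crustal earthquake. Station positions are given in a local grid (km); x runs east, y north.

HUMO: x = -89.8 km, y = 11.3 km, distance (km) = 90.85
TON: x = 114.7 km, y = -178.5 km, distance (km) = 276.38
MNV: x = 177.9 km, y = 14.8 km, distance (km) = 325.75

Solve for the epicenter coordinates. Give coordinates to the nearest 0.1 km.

Circle about each station: (x + 89.8)² + (y − 11.3)² = 90.85²; (x − 114.7)² + (y + 178.5)² = 276.38²; (x − 177.9)² + (y − 14.8)² = 325.75².
Subtracting the HUMO equation from the TON and MNV equations removes the quadratic terms:
409.0 x − 379.6 y = -31305.57
535.4 x + 7.0 y = -74183.62
Solving the 2×2 system: x ≈ -137.7, y ≈ -65.9 km.

(-137.7, -65.9)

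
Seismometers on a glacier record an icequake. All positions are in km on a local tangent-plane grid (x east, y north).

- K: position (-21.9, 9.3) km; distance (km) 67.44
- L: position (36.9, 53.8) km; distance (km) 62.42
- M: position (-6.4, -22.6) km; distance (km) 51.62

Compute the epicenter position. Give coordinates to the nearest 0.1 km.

Circle about each station: (x + 21.9)² + (y − 9.3)² = 67.44²; (x − 36.9)² + (y − 53.8)² = 62.42²; (x + 6.4)² + (y + 22.6)² = 51.62².
Subtracting the K equation from the L and M equations removes the quadratic terms:
117.6 x + 89.0 y = 4341.85
31.0 x − 63.8 y = 1869.15
Solving the 2×2 system: x ≈ 43.2, y ≈ -8.3 km.

x ≈ 43.2 km, y ≈ -8.3 km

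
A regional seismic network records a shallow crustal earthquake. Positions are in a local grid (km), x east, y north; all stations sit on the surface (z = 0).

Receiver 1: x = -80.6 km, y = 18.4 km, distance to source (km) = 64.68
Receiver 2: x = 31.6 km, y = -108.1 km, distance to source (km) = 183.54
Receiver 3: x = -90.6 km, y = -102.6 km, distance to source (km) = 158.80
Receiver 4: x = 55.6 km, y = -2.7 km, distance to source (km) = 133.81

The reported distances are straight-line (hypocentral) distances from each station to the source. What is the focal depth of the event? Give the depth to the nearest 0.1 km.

55.4 km

Each station gives a sphere (x−x_i)² + (y−y_i)² + z² = d_i² (stations at z=0).
Subtracting the Receiver 1 sphere from Receiver 2 and Receiver 3: z² cancels, leaving linear equations in x and y:
224.4 x − 253.0 y = -23654.18
-20.0 x − 242.0 y = -9133.74
Solving: x ≈ -57.500, y ≈ 42.495 km (keep extra digits for the depth step; rounded: -57.5, 42.5).
Then from the Receiver 1 sphere: z² = 64.68² − (x + 80.6)² − (y − 18.4)² with x = -57.500, y = 42.495, so z ≈ 55.401 ≈ 55.4 km.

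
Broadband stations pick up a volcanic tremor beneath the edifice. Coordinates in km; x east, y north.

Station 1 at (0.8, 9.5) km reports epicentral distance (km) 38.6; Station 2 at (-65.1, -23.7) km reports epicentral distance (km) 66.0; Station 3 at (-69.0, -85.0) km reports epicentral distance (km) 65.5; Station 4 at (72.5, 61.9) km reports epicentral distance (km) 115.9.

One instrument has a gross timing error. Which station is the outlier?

Solve using three stations at a time. Using Station 1, Station 2, Station 4 (subtract circle equations pairwise → linear system) gives (x, y) ≈ (0.6, -28.9).
Distances from that point to each station vs reported:
  Station 1: calculated 38.4 vs reported 38.6 → residual 0.2 km
  Station 2: calculated 65.9 vs reported 66.0 → residual 0.1 km
  Station 3: calculated 89.4 vs reported 65.5 → residual 23.9 km
  Station 4: calculated 115.8 vs reported 115.9 → residual 0.1 km
Station 1, Station 2, Station 4 are mutually consistent (residuals ≈ 0); Station 3 is off by 23.9 km.

Station 3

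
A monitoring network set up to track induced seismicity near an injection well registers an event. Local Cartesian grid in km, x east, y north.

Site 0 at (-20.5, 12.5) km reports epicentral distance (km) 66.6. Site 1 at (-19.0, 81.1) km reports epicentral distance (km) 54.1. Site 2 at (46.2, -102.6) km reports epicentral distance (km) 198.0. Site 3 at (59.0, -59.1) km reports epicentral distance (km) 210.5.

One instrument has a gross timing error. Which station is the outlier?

Solve using three stations at a time. Using Site 0, Site 1, Site 2 (subtract circle equations pairwise → linear system) gives (x, y) ≈ (-68.5, 58.9).
Distances from that point to each station vs reported:
  Site 0: calculated 66.7 vs reported 66.6 → residual 0.1 km
  Site 1: calculated 54.2 vs reported 54.1 → residual 0.1 km
  Site 2: calculated 198.0 vs reported 198.0 → residual 0.0 km
  Site 3: calculated 173.7 vs reported 210.5 → residual 36.8 km
Site 0, Site 1, Site 2 are mutually consistent (residuals ≈ 0); Site 3 is off by 36.8 km.

Site 3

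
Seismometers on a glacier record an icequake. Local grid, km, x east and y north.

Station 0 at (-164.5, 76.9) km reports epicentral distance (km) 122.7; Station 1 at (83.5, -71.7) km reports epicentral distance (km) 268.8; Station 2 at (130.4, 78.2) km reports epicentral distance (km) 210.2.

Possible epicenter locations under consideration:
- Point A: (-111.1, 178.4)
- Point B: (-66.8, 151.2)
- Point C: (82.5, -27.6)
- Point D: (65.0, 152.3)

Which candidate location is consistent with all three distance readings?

For each candidate, compare |candidate − station| to the reported distance:
Point A: residuals Station 0 8.0, Station 1 48.1, Station 2 51.3 → max 51.3 km
Point B: residuals Station 0 0.0, Station 1 0.0, Station 2 0.1 → max 0.1 km
Point C: residuals Station 0 145.5, Station 1 224.7, Station 2 94.1 → max 224.7 km
Point D: residuals Station 0 118.9, Station 1 44.0, Station 2 111.4 → max 118.9 km
Only Point B has all residuals ≈ 0.

Point B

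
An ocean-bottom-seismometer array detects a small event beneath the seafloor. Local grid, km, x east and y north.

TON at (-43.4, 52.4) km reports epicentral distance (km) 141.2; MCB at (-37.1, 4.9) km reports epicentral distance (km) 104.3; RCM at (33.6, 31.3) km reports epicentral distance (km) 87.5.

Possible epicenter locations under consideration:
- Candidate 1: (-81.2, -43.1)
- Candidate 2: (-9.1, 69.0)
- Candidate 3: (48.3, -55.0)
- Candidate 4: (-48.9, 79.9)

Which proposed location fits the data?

For each candidate, compare |candidate − station| to the reported distance:
Candidate 1: residuals TON 38.5, MCB 39.1, RCM 49.3 → max 49.3 km
Candidate 2: residuals TON 103.1, MCB 34.4, RCM 30.5 → max 103.1 km
Candidate 3: residuals TON 0.0, MCB 0.0, RCM 0.0 → max 0.0 km
Candidate 4: residuals TON 113.2, MCB 28.4, RCM 8.3 → max 113.2 km
Only Candidate 3 has all residuals ≈ 0.

Candidate 3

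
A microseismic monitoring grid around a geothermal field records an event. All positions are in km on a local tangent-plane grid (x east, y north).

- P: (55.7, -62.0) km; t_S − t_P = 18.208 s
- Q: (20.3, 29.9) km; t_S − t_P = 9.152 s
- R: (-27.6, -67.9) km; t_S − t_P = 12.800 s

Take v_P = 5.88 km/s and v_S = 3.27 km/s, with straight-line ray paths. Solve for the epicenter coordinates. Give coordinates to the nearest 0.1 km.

-46.9 km east, 24.4 km north

Distance from S−P lag: d = Δt · v_P v_S / (v_P − v_S) = Δt · (5.88·3.27)/(5.88−3.27) ≈ 7.3669·Δt.
So d_P = 134.14, d_Q = 67.42, d_R = 94.30 km.
Circle about each station: (x − 55.7)² + (y + 62.0)² = 134.14²; (x − 20.3)² + (y − 29.9)² = 67.42²; (x + 27.6)² + (y + 67.9)² = 94.30².
Subtracting pairs of circle equations eliminates x²+y² and gives linear equations (the radical axes):
-70.8 x + 183.8 y = 7807.69
-166.6 x − 11.8 y = 7526.73
Solving the 2×2 system: x ≈ -46.9, y ≈ 24.4 km.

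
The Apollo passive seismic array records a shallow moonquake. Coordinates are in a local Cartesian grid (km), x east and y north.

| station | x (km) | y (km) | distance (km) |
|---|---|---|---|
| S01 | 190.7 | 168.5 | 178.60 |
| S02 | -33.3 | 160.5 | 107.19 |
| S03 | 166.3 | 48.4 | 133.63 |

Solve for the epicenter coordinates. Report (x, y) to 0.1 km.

Circle about each station: (x − 190.7)² + (y − 168.5)² = 178.60²; (x + 33.3)² + (y − 160.5)² = 107.19²; (x − 166.3)² + (y − 48.4)² = 133.63².
Subtracting the S01 equation from the S02 and S03 equations removes the quadratic terms:
-448.0 x − 16.0 y = -17481.34
-48.8 x − 240.2 y = -20719.51
Solving the 2×2 system: x ≈ 36.2, y ≈ 78.9 km.

36.2 km east, 78.9 km north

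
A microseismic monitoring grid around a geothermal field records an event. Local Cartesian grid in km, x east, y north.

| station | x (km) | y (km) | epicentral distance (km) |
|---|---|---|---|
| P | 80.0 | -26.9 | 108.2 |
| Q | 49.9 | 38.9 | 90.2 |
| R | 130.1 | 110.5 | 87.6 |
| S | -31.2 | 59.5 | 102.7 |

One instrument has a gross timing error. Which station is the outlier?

P

Solve using three stations at a time. Using Q, R, S (subtract circle equations pairwise → linear system) gives (x, y) ≈ (44.5, 128.9).
Distances from that point to each station vs reported:
  P: calculated 159.8 vs reported 108.2 → residual 51.6 km
  Q: calculated 90.2 vs reported 90.2 → residual 0.0 km
  R: calculated 87.6 vs reported 87.6 → residual 0.0 km
  S: calculated 102.7 vs reported 102.7 → residual 0.0 km
Q, R, S are mutually consistent (residuals ≈ 0); P is off by 51.6 km.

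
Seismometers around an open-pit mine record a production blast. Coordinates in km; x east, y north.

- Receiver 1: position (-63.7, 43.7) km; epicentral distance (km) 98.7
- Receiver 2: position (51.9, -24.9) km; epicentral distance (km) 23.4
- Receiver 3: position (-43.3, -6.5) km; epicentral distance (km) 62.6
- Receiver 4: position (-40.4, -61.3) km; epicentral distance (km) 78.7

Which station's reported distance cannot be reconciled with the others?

Solve using three stations at a time. Using Receiver 1, Receiver 3, Receiver 4 (subtract circle equations pairwise → linear system) gives (x, y) ≈ (19.0, -9.9).
Distances from that point to each station vs reported:
  Receiver 1: calculated 98.6 vs reported 98.7 → residual 0.1 km
  Receiver 2: calculated 36.1 vs reported 23.4 → residual 12.7 km
  Receiver 3: calculated 62.4 vs reported 62.6 → residual 0.2 km
  Receiver 4: calculated 78.6 vs reported 78.7 → residual 0.1 km
Receiver 1, Receiver 3, Receiver 4 are mutually consistent (residuals ≈ 0); Receiver 2 is off by 12.7 km.

Receiver 2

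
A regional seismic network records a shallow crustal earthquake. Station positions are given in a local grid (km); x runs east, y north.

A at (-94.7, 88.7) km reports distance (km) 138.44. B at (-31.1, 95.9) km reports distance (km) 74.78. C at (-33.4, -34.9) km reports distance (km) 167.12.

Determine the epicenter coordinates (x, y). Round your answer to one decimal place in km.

Circle about each station: (x + 94.7)² + (y − 88.7)² = 138.44²; (x + 31.1)² + (y − 95.9)² = 74.78²; (x + 33.4)² + (y + 34.9)² = 167.12².
Subtracting pairs of circle equations eliminates x²+y² and gives linear equations (the radical axes):
127.2 x + 14.4 y = 6901.83
122.6 x − 247.2 y = -23265.67
Solving the 2×2 system: x ≈ 41.3, y ≈ 114.6 km.

41.3 km east, 114.6 km north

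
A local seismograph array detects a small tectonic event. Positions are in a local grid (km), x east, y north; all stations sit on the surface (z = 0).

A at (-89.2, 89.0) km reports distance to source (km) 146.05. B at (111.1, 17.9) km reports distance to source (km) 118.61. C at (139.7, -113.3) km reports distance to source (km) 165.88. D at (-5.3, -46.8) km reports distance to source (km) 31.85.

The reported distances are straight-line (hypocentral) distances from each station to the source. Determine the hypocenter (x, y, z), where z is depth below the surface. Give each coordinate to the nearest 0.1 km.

Each station gives a sphere (x−x_i)² + (y−y_i)² + z² = d_i² (stations at z=0).
Subtracting the A sphere from B and C: z² cancels, leaving linear equations in x and y:
400.6 x − 142.2 y = 4048.25
457.8 x − 404.6 y = 10289.77
Solving: x ≈ 1.802, y ≈ -23.394 km (keep extra digits for the depth step; rounded: 1.8, -23.4).
Then from the A sphere: z² = 146.05² − (x + 89.2)² − (y − 89.0)² with x = 1.802, y = -23.394, so z ≈ 20.416 ≈ 20.4 km.

(1.8, -23.4, 20.4)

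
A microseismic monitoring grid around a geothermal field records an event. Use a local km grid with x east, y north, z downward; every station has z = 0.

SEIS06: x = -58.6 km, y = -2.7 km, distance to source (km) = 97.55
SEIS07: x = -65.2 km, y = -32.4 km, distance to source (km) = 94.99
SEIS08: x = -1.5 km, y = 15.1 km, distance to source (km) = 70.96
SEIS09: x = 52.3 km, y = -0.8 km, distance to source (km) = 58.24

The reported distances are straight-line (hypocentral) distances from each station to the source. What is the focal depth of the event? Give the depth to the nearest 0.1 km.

Each station gives a sphere (x−x_i)² + (y−y_i)² + z² = d_i² (stations at z=0).
Subtracting the SEIS06 sphere from SEIS07 and SEIS08: z² cancels, leaving linear equations in x and y:
-13.2 x − 59.4 y = 2352.45
114.2 x + 35.6 y = 1269.69
Solving: x ≈ 25.210, y ≈ -45.206 km (keep extra digits for the depth step; rounded: 25.2, -45.2).
Then from the SEIS06 sphere: z² = 97.55² − (x + 58.6)² − (y + 2.7)² with x = 25.210, y = -45.206, so z ≈ 26.175 ≈ 26.2 km.

26.2 km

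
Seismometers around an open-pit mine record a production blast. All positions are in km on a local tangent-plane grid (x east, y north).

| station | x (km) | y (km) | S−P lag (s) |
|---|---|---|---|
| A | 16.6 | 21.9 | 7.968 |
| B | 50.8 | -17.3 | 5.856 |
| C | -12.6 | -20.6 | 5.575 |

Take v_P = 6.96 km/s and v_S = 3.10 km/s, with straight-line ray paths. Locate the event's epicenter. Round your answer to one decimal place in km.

Distance from S−P lag: d = Δt · v_P v_S / (v_P − v_S) = Δt · (6.96·3.10)/(6.96−3.10) ≈ 5.5896·Δt.
So d_A = 44.54, d_B = 32.73, d_C = 31.16 km.
Circle about each station: (x − 16.6)² + (y − 21.9)² = 44.54²; (x − 50.8)² + (y + 17.3)² = 32.73²; (x + 12.6)² + (y + 20.6)² = 31.16².
Subtracting pairs of circle equations eliminates x²+y² and gives linear equations (the radical axes):
68.4 x − 78.4 y = 3037.32
-58.4 x − 85.0 y = 840.82
Solving the 2×2 system: x ≈ 18.5, y ≈ -22.6 km.

18.5 km east, -22.6 km north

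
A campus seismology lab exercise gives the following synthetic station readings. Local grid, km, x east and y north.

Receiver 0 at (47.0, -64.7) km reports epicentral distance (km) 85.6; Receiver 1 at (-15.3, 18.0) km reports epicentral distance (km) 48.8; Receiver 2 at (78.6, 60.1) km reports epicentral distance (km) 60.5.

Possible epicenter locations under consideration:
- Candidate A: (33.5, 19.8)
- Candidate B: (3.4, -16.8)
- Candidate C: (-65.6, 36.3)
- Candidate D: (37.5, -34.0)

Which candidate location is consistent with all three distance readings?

Candidate A

For each candidate, compare |candidate − station| to the reported distance:
Candidate A: residuals Receiver 0 0.0, Receiver 1 0.0, Receiver 2 0.0 → max 0.0 km
Candidate B: residuals Receiver 0 20.8, Receiver 1 9.3, Receiver 2 47.1 → max 47.1 km
Candidate C: residuals Receiver 0 65.7, Receiver 1 4.7, Receiver 2 85.7 → max 85.7 km
Candidate D: residuals Receiver 0 53.5, Receiver 1 25.3, Receiver 2 42.2 → max 53.5 km
Only Candidate A has all residuals ≈ 0.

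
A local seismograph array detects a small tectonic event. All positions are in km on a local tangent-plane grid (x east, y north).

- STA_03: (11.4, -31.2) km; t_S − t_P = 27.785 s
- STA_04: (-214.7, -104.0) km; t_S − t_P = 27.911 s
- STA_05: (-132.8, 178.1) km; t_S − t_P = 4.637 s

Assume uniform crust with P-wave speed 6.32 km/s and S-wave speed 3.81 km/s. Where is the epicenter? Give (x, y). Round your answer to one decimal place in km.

Distance from S−P lag: d = Δt · v_P v_S / (v_P − v_S) = Δt · (6.32·3.81)/(6.32−3.81) ≈ 9.5933·Δt.
So d_STA_03 = 266.55, d_STA_04 = 267.76, d_STA_05 = 44.48 km.
Circle about each station: (x − 11.4)² + (y + 31.2)² = 266.55²; (x + 214.7)² + (y + 104.0)² = 267.76²; (x + 132.8)² + (y − 178.1)² = 44.48².
Subtracting the STA_03 equation from the STA_04 and STA_05 equations removes the quadratic terms:
-452.2 x − 145.6 y = 55162.17
-288.4 x + 418.6 y = 117322.48
Solving the 2×2 system: x ≈ -173.7, y ≈ 160.6 km.

x ≈ -173.7 km, y ≈ 160.6 km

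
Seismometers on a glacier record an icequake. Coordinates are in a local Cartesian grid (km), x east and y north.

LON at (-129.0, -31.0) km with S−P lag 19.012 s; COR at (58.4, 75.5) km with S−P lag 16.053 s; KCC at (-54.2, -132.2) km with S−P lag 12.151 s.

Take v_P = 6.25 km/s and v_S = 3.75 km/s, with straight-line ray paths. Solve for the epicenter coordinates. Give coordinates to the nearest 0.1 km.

43.9 km east, -74.3 km north

Distance from S−P lag: d = Δt · v_P v_S / (v_P − v_S) = Δt · (6.25·3.75)/(6.25−3.75) ≈ 9.3750·Δt.
So d_LON = 178.24, d_COR = 150.50, d_KCC = 113.92 km.
Circle about each station: (x + 129.0)² + (y + 31.0)² = 178.24²; (x − 58.4)² + (y − 75.5)² = 150.50²; (x + 54.2)² + (y + 132.2)² = 113.92².
Subtracting the LON equation from the COR and KCC equations removes the quadratic terms:
374.8 x + 213.0 y = 628.06
149.6 x − 202.4 y = 21604.21
Solving the 2×2 system: x ≈ 43.9, y ≈ -74.3 km.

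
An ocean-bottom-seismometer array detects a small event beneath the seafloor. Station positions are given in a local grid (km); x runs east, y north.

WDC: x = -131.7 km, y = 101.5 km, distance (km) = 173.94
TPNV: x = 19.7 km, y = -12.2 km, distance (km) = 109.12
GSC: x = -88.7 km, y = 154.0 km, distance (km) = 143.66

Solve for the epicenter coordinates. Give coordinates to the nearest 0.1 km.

Circle about each station: (x + 131.7)² + (y − 101.5)² = 173.94²; (x − 19.7)² + (y + 12.2)² = 109.12²; (x + 88.7)² + (y − 154.0)² = 143.66².
Subtracting the WDC equation from the TPNV and GSC equations removes the quadratic terms:
302.8 x − 227.4 y = -8762.26
86.0 x + 105.0 y = 13553.48
Solving the 2×2 system: x ≈ 42.1, y ≈ 94.6 km.

42.1 km east, 94.6 km north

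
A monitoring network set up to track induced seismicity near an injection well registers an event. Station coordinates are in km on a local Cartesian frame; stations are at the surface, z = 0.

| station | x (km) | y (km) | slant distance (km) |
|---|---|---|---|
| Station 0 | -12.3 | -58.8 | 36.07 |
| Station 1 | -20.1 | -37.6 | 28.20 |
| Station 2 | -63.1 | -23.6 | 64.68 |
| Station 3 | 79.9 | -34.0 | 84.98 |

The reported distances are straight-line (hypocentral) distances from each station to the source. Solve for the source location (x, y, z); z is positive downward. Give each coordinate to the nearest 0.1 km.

Each station gives a sphere (x−x_i)² + (y−y_i)² + z² = d_i² (stations at z=0).
Subtracting the Station 0 sphere from Station 1 and Station 2: z² cancels, leaving linear equations in x and y:
-15.6 x + 42.4 y = -1285.16
-101.6 x + 70.4 y = -1952.62
Solving: x ≈ -2.394, y ≈ -31.191 km (keep extra digits for the depth step; rounded: -2.4, -31.2).
Then from the Station 0 sphere: z² = 36.07² − (x + 12.3)² − (y + 58.8)² with x = -2.394, y = -31.191, so z ≈ 20.992 ≈ 21.0 km.

(-2.4, -31.2, 21.0)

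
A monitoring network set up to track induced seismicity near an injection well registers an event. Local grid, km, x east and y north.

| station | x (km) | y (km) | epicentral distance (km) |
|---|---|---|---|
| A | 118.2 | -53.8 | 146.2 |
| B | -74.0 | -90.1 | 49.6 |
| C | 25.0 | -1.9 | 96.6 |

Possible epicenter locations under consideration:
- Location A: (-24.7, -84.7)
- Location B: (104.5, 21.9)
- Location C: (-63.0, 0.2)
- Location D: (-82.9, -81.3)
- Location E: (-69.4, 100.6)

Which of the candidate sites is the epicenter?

Location A

For each candidate, compare |candidate − station| to the reported distance:
Location A: residuals A 0.0, B 0.0, C 0.0 → max 0.0 km
Location B: residuals A 69.3, B 161.1, C 13.6 → max 161.1 km
Location C: residuals A 42.9, B 41.4, C 8.6 → max 42.9 km
Location D: residuals A 56.8, B 37.1, C 37.4 → max 56.8 km
Location E: residuals A 96.8, B 141.2, C 42.7 → max 141.2 km
Only Location A has all residuals ≈ 0.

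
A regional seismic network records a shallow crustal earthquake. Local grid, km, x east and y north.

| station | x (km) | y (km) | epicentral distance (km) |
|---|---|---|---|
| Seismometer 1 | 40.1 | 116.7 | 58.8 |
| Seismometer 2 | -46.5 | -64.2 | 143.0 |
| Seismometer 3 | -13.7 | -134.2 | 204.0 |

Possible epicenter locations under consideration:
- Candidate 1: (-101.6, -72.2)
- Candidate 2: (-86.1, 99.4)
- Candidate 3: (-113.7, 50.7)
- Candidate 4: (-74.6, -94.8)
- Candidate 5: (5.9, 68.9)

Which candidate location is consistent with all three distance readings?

For each candidate, compare |candidate − station| to the reported distance:
Candidate 1: residuals Seismometer 1 177.3, Seismometer 2 87.3, Seismometer 3 96.4 → max 177.3 km
Candidate 2: residuals Seismometer 1 68.6, Seismometer 2 25.3, Seismometer 3 40.6 → max 68.6 km
Candidate 3: residuals Seismometer 1 108.6, Seismometer 2 9.9, Seismometer 3 6.2 → max 108.6 km
Candidate 4: residuals Seismometer 1 181.8, Seismometer 2 101.5, Seismometer 3 131.5 → max 181.8 km
Candidate 5: residuals Seismometer 1 0.0, Seismometer 2 0.0, Seismometer 3 0.0 → max 0.0 km
Only Candidate 5 has all residuals ≈ 0.

Candidate 5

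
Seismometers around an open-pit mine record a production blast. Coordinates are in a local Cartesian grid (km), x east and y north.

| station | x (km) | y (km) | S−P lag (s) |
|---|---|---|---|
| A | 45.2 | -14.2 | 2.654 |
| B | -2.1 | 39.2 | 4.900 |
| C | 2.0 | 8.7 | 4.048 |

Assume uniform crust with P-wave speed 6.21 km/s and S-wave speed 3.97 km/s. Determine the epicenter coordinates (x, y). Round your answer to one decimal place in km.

(46.1, 15.0)

Distance from S−P lag: d = Δt · v_P v_S / (v_P − v_S) = Δt · (6.21·3.97)/(6.21−3.97) ≈ 11.0061·Δt.
So d_A = 29.21, d_B = 53.93, d_C = 44.55 km.
Circle about each station: (x − 45.2)² + (y + 14.2)² = 29.21²; (x + 2.1)² + (y − 39.2)² = 53.93²; (x − 2.0)² + (y − 8.7)² = 44.55².
Subtracting the A equation from the B and C equations removes the quadratic terms:
-94.6 x + 106.8 y = -2758.85
-86.4 x + 45.8 y = -3296.47
Solving the 2×2 system: x ≈ 46.1, y ≈ 15.0 km.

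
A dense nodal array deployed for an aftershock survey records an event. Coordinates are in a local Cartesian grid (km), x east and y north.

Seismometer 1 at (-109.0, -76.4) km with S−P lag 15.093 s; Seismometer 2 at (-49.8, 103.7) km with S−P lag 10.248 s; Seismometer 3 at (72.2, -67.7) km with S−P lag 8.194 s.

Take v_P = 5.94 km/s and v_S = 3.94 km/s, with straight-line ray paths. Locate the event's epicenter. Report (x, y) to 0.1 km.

Distance from S−P lag: d = Δt · v_P v_S / (v_P − v_S) = Δt · (5.94·3.94)/(5.94−3.94) ≈ 11.7018·Δt.
So d_Seismometer 1 = 176.62, d_Seismometer 2 = 119.92, d_Seismometer 3 = 95.88 km.
Circle about each station: (x + 109.0)² + (y + 76.4)² = 176.62²; (x + 49.8)² + (y − 103.7)² = 119.92²; (x − 72.2)² + (y + 67.7)² = 95.88².
Subtracting pairs of circle equations eliminates x²+y² and gives linear equations (the radical axes):
118.4 x + 360.2 y = 12329.59
362.4 x + 17.4 y = 14079.82
Solving the 2×2 system: x ≈ 37.8, y ≈ 21.8 km.

37.8 km east, 21.8 km north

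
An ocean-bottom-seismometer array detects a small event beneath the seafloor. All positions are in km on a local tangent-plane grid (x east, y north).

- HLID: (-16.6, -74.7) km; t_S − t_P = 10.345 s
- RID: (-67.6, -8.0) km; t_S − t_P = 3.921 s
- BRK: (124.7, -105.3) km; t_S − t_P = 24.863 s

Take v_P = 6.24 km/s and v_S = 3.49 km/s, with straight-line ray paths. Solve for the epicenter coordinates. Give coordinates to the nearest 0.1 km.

Distance from S−P lag: d = Δt · v_P v_S / (v_P − v_S) = Δt · (6.24·3.49)/(6.24−3.49) ≈ 7.9191·Δt.
So d_HLID = 81.92, d_RID = 31.05, d_BRK = 196.89 km.
Circle about each station: (x + 16.6)² + (y + 74.7)² = 81.92²; (x + 67.6)² + (y + 8.0)² = 31.05²; (x − 124.7)² + (y + 105.3)² = 196.89².
Subtracting pairs of circle equations eliminates x²+y² and gives linear equations (the radical axes):
-102.0 x + 133.4 y = 4524.89
282.6 x − 61.2 y = -11272.26
Solving the 2×2 system: x ≈ -39.0, y ≈ 4.1 km.
Check against HLID (with the unrounded x, y): √((x + 16.6)²+(y + 74.7)²) = 81.92 ≈ 81.92 km. ✓

x ≈ -39.0 km, y ≈ 4.1 km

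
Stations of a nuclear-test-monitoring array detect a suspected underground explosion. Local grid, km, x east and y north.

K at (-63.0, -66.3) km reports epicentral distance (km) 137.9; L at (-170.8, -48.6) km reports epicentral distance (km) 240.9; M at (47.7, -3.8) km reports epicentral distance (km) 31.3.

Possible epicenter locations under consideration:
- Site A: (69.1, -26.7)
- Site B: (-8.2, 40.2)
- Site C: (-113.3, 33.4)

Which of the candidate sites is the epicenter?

For each candidate, compare |candidate − station| to the reported distance:
Site A: residuals K 0.0, L 0.0, M 0.0 → max 0.0 km
Site B: residuals K 18.1, L 55.6, M 39.8 → max 55.6 km
Site C: residuals K 26.2, L 140.7, M 133.9 → max 140.7 km
Only Site A has all residuals ≈ 0.

Site A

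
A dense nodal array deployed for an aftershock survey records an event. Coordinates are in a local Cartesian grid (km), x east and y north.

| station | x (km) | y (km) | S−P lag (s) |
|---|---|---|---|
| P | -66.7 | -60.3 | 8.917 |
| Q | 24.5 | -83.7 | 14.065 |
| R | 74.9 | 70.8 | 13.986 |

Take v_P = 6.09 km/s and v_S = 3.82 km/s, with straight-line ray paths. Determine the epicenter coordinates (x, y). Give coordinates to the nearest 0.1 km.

-62.8 km east, 31.0 km north

Distance from S−P lag: d = Δt · v_P v_S / (v_P − v_S) = Δt · (6.09·3.82)/(6.09−3.82) ≈ 10.2484·Δt.
So d_P = 91.38, d_Q = 144.14, d_R = 143.33 km.
Circle about each station: (x + 66.7)² + (y + 60.3)² = 91.38²; (x − 24.5)² + (y + 83.7)² = 144.14²; (x − 74.9)² + (y − 70.8)² = 143.33².
Subtracting the P equation from the Q and R equations removes the quadratic terms:
182.4 x − 46.8 y = -12905.08
283.2 x + 262.2 y = -9655.51
Solving the 2×2 system: x ≈ -62.8, y ≈ 31.0 km.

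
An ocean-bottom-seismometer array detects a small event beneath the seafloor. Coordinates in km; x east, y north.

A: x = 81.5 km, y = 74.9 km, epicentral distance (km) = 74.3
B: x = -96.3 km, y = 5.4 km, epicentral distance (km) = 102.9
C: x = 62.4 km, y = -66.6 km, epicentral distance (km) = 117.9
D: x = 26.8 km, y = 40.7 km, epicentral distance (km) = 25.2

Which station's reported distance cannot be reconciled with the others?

Solve using three stations at a time. Using B, C, D (subtract circle equations pairwise → linear system) gives (x, y) ≈ (2.3, 34.8).
Distances from that point to each station vs reported:
  A: calculated 88.8 vs reported 74.3 → residual 14.5 km
  B: calculated 102.9 vs reported 102.9 → residual 0.0 km
  C: calculated 117.9 vs reported 117.9 → residual 0.0 km
  D: calculated 25.2 vs reported 25.2 → residual 0.0 km
B, C, D are mutually consistent (residuals ≈ 0); A is off by 14.5 km.

A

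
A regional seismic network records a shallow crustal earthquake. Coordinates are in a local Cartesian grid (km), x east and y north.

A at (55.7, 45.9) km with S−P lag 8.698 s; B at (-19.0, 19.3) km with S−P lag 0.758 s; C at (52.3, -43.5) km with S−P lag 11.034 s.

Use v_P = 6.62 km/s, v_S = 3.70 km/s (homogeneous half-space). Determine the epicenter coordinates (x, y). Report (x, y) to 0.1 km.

Distance from S−P lag: d = Δt · v_P v_S / (v_P − v_S) = Δt · (6.62·3.70)/(6.62−3.70) ≈ 8.3884·Δt.
So d_A = 72.96, d_B = 6.36, d_C = 92.56 km.
Circle about each station: (x − 55.7)² + (y − 45.9)² = 72.96²; (x + 19.0)² + (y − 19.3)² = 6.36²; (x − 52.3)² + (y + 43.5)² = 92.56².
Subtracting the A equation from the B and C equations removes the quadratic terms:
-149.4 x − 53.2 y = 806.90
-6.8 x − 178.8 y = -3825.95
Solving the 2×2 system: x ≈ -13.2, y ≈ 21.9 km.

-13.2 km east, 21.9 km north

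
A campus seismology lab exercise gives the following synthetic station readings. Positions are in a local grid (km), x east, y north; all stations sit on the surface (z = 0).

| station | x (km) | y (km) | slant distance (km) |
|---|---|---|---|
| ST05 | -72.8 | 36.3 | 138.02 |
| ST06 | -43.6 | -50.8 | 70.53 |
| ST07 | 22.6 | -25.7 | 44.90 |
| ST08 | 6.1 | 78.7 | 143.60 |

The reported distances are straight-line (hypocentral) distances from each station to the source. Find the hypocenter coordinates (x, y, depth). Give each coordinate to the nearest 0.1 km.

(20.7, -61.6, 26.9)

Each station gives a sphere (x−x_i)² + (y−y_i)² + z² = d_i² (stations at z=0).
Subtracting the ST05 sphere from ST06 and ST07: z² cancels, leaving linear equations in x and y:
58.4 x − 174.2 y = 11939.11
190.8 x − 124.0 y = 11587.23
Solving: x ≈ 20.697, y ≈ -61.598 km (keep extra digits for the depth step; rounded: 20.7, -61.6).
Then from the ST05 sphere: z² = 138.02² − (x + 72.8)² − (y − 36.3)² with x = 20.697, y = -61.598, so z ≈ 26.904 ≈ 26.9 km.
Check against ST08 (with the unrounded solution): distance 143.60 ≈ 143.60 km. ✓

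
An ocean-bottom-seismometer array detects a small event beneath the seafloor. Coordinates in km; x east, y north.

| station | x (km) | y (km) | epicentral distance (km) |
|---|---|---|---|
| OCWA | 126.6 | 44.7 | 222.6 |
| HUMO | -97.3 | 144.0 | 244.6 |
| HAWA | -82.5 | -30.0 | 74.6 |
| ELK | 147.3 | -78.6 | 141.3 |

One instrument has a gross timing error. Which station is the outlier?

ELK

Solve using three stations at a time. Using OCWA, HUMO, HAWA (subtract circle equations pairwise → linear system) gives (x, y) ≈ (-46.5, -95.2).
Distances from that point to each station vs reported:
  OCWA: calculated 222.6 vs reported 222.6 → residual 0.0 km
  HUMO: calculated 244.6 vs reported 244.6 → residual 0.0 km
  HAWA: calculated 74.5 vs reported 74.6 → residual 0.1 km
  ELK: calculated 194.5 vs reported 141.3 → residual 53.2 km
OCWA, HUMO, HAWA are mutually consistent (residuals ≈ 0); ELK is off by 53.2 km.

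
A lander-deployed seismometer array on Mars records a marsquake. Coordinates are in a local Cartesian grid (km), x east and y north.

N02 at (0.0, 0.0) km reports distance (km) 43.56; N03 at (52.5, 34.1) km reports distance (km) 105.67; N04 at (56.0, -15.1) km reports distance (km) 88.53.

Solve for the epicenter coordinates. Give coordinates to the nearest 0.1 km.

-31.2 km east, -30.4 km north

Circle about each station: x² + y² = 43.56²; (x − 52.5)² + (y − 34.1)² = 105.67²; (x − 56.0)² + (y + 15.1)² = 88.53².
Subtracting the N02 equation from the N03 and N04 equations removes the quadratic terms:
105.0 x + 68.2 y = -5349.62
112.0 x − 30.2 y = -2576.08
Solving the 2×2 system: x ≈ -31.2, y ≈ -30.4 km.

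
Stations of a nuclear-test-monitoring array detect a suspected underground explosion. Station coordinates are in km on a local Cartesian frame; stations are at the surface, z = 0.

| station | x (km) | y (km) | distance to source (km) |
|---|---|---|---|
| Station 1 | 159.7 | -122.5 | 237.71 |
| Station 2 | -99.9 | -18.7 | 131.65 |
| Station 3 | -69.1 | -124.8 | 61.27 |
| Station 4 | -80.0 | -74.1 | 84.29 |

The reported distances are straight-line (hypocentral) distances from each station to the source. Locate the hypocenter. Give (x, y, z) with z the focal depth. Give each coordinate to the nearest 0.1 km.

Each station gives a sphere (x−x_i)² + (y−y_i)² + z² = d_i² (stations at z=0).
Subtracting the Station 1 sphere from Station 2 and Station 3: z² cancels, leaving linear equations in x and y:
-519.2 x + 207.6 y = 8993.68
-457.6 x − 4.6 y = 32591.54
Solving: x ≈ -69.901, y ≈ -131.497 km (keep extra digits for the depth step; rounded: -69.9, -131.5).
Then from the Station 1 sphere: z² = 237.71² − (x − 159.7)² − (y + 122.5)² with x = -69.901, y = -131.497, so z ≈ 60.897 ≈ 60.9 km.
Check against Station 4 (with the unrounded solution): distance 84.29 ≈ 84.29 km. ✓

x ≈ -69.9 km, y ≈ -131.5 km, depth ≈ 60.9 km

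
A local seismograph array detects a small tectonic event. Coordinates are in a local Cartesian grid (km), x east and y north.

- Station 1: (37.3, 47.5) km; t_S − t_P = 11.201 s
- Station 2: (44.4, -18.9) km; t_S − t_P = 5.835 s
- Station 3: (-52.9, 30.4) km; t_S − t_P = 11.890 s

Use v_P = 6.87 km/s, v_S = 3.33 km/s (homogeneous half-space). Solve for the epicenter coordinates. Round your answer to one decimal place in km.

Distance from S−P lag: d = Δt · v_P v_S / (v_P − v_S) = Δt · (6.87·3.33)/(6.87−3.33) ≈ 6.4625·Δt.
So d_Station 1 = 72.39, d_Station 2 = 37.71, d_Station 3 = 76.84 km.
Circle about each station: (x − 37.3)² + (y − 47.5)² = 72.39²; (x − 44.4)² + (y + 18.9)² = 37.71²; (x + 52.9)² + (y − 30.4)² = 76.84².
Subtracting the Station 1 equation from the Station 2 and Station 3 equations removes the quadratic terms:
14.2 x − 132.8 y = 2499.30
-180.4 x − 34.2 y = -589.04
Solving the 2×2 system: x ≈ 6.7, y ≈ -18.1 km.

6.7 km east, -18.1 km north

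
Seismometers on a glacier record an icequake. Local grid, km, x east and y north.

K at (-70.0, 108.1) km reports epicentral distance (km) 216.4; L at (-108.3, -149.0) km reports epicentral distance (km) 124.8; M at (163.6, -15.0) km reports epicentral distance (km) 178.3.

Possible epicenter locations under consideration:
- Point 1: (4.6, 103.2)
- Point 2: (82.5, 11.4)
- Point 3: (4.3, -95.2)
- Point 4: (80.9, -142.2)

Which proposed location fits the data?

For each candidate, compare |candidate − station| to the reported distance:
Point 1: residuals K 141.6, L 151.5, M 19.8 → max 151.5 km
Point 2: residuals K 35.8, L 124.5, M 93.0 → max 124.5 km
Point 3: residuals K 0.1, L 0.0, M 0.0 → max 0.1 km
Point 4: residuals K 75.9, L 64.5, M 26.6 → max 75.9 km
Only Point 3 has all residuals ≈ 0.

Point 3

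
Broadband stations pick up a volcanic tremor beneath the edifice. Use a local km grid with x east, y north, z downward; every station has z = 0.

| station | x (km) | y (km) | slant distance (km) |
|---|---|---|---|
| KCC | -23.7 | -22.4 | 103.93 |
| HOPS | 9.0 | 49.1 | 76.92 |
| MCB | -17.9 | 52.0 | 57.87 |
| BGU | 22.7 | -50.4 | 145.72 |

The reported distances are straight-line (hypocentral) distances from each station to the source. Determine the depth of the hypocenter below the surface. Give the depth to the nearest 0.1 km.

45.4 km

Each station gives a sphere (x−x_i)² + (y−y_i)² + z² = d_i² (stations at z=0).
Subtracting the KCC sphere from HOPS and MCB: z² cancels, leaving linear equations in x and y:
65.4 x + 143.0 y = 6313.12
11.6 x + 148.8 y = 9413.47
Solving: x ≈ -50.384, y ≈ 67.190 km (keep extra digits for the depth step; rounded: -50.4, 67.2).
Then from the KCC sphere: z² = 103.93² − (x + 23.7)² − (y + 22.4)² with x = -50.384, y = 67.190, so z ≈ 45.421 ≈ 45.4 km.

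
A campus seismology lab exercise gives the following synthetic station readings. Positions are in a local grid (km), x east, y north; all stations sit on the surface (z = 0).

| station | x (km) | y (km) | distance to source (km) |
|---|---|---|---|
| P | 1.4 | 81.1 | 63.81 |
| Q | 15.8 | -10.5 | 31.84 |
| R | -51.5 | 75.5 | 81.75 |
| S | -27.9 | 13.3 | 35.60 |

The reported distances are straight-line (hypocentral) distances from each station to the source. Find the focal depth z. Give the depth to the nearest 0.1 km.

Each station gives a sphere (x−x_i)² + (y−y_i)² + z² = d_i² (stations at z=0).
Subtracting the P sphere from Q and R: z² cancels, leaving linear equations in x and y:
28.8 x − 183.2 y = -3161.35
-105.8 x − 11.2 y = -838.02
Solving: x ≈ 5.994, y ≈ 18.199 km (keep extra digits for the depth step; rounded: 6.0, 18.2).
Then from the P sphere: z² = 63.81² − (x − 1.4)² − (y − 81.1)² with x = 5.994, y = 18.199, so z ≈ 9.699 ≈ 9.7 km.

depth ≈ 9.7 km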